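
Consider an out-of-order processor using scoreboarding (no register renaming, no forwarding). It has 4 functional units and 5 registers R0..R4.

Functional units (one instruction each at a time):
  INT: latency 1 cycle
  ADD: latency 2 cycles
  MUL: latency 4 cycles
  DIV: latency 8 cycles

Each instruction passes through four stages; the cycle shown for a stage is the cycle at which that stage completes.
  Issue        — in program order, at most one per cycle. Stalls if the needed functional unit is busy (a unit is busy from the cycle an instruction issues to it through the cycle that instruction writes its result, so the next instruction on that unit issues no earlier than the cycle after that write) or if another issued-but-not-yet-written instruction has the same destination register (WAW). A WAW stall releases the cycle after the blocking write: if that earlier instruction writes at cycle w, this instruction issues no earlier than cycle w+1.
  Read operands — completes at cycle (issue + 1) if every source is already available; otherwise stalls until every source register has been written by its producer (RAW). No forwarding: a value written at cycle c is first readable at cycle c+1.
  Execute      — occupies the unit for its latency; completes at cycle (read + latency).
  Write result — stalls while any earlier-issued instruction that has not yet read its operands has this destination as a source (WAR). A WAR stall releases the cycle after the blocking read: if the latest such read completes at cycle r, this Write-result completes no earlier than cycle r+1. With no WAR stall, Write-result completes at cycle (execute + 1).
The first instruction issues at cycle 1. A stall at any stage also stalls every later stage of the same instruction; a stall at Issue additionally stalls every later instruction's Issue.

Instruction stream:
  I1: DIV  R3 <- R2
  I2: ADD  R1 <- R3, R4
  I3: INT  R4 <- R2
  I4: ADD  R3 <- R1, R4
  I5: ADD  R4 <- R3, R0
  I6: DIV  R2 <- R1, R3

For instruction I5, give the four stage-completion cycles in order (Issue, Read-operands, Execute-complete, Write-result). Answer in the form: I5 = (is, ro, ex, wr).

I5 = (21, 22, 24, 25)

[I1] 1/2/10/11
[I2] 2/12/14/15  (RAW R3: wait I1 write@11)
[I3] 3/4/5/13  (WAR R4: wait I2 read@12)
[I4] 16/17/19/20  (struct: ADD busy until I2 writes@15)
[I5] 21/22/24/25  (struct: ADD busy until I4 writes@20)
[I6] 22/23/31/32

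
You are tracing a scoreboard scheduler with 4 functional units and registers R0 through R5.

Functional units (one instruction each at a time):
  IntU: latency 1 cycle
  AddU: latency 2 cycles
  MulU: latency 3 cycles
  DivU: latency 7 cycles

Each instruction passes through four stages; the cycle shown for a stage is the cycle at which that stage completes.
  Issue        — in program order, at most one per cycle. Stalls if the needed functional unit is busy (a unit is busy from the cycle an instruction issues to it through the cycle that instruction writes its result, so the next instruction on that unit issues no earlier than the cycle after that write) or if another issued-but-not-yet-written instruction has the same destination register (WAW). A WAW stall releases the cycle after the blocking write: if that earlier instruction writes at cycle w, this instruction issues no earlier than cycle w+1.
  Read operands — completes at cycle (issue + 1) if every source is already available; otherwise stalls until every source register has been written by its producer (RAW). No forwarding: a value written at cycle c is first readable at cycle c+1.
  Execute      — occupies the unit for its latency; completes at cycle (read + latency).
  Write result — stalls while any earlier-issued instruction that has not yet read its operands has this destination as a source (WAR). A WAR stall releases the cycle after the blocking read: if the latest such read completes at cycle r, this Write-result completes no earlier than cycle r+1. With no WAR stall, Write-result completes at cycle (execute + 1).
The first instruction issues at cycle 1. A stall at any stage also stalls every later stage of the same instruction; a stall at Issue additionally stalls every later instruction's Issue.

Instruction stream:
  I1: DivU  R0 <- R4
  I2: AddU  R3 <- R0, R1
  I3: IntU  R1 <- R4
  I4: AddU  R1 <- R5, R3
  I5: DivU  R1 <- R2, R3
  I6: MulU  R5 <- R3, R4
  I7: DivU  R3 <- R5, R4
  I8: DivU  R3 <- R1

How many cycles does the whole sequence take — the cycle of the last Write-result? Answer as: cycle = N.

cycle = 49

I1: IS=1 RO=2 EX=9 WR=10
I2: IS=2 RO=11 EX=13 WR=14  [RAW R0: wait I1 write@10]
I3: IS=3 RO=4 EX=5 WR=12  [WAR R1: wait I2 read@11]
I4: IS=15 RO=16 EX=18 WR=19  [struct: AddU busy until I2 writes@14]
I5: IS=20 RO=21 EX=28 WR=29  [WAW R1: wait I4 write@19]
I6: IS=21 RO=22 EX=25 WR=26
I7: IS=30 RO=31 EX=38 WR=39  [struct: DivU busy until I5 writes@29]
I8: IS=40 RO=41 EX=48 WR=49  [struct: DivU busy until I7 writes@39]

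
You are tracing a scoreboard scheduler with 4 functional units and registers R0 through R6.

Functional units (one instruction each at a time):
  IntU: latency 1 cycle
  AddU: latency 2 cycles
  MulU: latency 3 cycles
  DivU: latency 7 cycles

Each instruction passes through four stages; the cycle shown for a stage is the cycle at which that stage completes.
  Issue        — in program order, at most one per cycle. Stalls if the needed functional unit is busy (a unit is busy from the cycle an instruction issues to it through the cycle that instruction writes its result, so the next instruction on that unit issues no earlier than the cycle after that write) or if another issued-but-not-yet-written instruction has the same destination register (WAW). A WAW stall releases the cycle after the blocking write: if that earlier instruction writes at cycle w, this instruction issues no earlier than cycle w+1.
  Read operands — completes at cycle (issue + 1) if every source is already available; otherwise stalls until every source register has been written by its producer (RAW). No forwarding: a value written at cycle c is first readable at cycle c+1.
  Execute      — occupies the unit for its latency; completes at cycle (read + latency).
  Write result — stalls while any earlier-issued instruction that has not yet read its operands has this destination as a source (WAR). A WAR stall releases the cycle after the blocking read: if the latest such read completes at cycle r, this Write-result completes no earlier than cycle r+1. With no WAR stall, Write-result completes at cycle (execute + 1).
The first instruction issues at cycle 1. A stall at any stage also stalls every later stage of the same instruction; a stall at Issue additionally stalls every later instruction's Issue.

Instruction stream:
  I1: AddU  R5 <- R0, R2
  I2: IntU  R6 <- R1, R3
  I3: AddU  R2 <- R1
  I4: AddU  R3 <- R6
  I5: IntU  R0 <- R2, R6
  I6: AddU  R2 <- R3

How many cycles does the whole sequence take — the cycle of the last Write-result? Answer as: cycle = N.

cycle = 20

t=1  I1 issues→AddU
t=2  I1 reads; I2 issues→IntU
t=3  I2 reads
t=4  I1 exec-done; I2 exec-done
t=5  I1 writes R5; I2 writes R6
t=6  I3 issues→AddU
t=7  I3 reads
t=9  I3 exec-done
t=10  I3 writes R2
t=11  I4 issues→AddU
t=12  I4 reads; I5 issues→IntU
t=13  I5 reads
t=14  I4 exec-done; I5 exec-done
t=15  I4 writes R3; I5 writes R0
t=16  I6 issues→AddU
t=17  I6 reads
t=19  I6 exec-done
t=20  I6 writes R2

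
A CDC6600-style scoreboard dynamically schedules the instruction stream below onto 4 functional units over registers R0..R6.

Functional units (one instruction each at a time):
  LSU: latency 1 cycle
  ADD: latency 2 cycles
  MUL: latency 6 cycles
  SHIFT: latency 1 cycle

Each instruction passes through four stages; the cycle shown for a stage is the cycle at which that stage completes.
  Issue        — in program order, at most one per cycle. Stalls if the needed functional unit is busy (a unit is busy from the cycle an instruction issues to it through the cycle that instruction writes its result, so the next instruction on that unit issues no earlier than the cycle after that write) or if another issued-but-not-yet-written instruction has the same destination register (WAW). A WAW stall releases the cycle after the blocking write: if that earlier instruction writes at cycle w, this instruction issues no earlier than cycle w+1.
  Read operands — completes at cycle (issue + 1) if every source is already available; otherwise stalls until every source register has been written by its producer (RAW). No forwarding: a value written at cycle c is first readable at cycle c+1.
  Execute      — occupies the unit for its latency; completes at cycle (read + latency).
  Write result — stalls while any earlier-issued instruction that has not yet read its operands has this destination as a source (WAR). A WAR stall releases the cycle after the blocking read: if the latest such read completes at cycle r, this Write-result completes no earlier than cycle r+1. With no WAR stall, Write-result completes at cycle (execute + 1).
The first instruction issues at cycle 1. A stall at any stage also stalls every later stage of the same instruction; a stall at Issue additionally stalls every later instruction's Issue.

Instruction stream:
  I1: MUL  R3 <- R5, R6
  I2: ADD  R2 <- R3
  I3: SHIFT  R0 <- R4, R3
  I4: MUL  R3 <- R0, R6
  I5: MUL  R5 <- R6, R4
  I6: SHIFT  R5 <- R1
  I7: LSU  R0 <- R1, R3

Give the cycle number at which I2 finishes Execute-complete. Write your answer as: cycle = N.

I1 -> (1, 2, 8, 9)
I2 -> (2, 10, 12, 13)  // RAW R3: wait I1 write@9
I3 -> (3, 10, 11, 12)  // RAW R3: wait I1 write@9
I4 -> (10, 13, 19, 20)  // struct: MUL busy until I1 writes@9, RAW R0: wait I3 write@12
I5 -> (21, 22, 28, 29)  // struct: MUL busy until I4 writes@20
I6 -> (30, 31, 32, 33)  // WAW R5: wait I5 write@29
I7 -> (31, 32, 33, 34)

cycle = 12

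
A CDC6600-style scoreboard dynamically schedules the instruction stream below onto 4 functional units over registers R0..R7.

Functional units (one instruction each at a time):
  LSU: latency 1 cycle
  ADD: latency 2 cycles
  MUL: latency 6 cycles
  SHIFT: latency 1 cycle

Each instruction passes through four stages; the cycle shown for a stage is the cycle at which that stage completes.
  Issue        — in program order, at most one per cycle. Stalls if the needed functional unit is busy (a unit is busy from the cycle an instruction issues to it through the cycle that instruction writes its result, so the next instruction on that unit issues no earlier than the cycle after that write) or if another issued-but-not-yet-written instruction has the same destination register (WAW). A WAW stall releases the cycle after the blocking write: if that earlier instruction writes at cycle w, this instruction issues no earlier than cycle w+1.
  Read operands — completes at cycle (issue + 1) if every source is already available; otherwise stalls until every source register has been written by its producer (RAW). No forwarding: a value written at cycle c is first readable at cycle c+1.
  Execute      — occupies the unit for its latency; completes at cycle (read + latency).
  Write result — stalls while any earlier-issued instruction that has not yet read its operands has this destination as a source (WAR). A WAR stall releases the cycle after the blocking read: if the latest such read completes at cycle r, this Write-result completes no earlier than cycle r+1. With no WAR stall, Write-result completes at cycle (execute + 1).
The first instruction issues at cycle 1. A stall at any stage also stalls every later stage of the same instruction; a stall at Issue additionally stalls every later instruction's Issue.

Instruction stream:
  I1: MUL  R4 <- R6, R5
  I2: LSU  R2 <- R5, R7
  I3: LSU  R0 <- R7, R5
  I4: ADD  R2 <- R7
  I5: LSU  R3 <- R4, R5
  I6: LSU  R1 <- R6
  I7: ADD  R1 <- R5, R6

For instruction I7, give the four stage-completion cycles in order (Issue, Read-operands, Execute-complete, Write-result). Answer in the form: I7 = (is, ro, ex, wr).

I7 = (18, 19, 21, 22)

t=1  I1 issues→MUL
t=2  I1 reads, I2 issues→LSU
t=3  I2 reads
t=4  I2 exec-done
t=5  I2 writes R2
t=6  I3 issues→LSU
t=7  I3 reads, I4 issues→ADD
t=8  I1 exec-done, I3 exec-done, I4 reads
t=9  I1 writes R4, I3 writes R0
t=10  I4 exec-done, I5 issues→LSU
t=11  I4 writes R2, I5 reads
t=12  I5 exec-done
t=13  I5 writes R3
t=14  I6 issues→LSU
t=15  I6 reads
t=16  I6 exec-done
t=17  I6 writes R1
t=18  I7 issues→ADD
t=19  I7 reads
t=21  I7 exec-done
t=22  I7 writes R1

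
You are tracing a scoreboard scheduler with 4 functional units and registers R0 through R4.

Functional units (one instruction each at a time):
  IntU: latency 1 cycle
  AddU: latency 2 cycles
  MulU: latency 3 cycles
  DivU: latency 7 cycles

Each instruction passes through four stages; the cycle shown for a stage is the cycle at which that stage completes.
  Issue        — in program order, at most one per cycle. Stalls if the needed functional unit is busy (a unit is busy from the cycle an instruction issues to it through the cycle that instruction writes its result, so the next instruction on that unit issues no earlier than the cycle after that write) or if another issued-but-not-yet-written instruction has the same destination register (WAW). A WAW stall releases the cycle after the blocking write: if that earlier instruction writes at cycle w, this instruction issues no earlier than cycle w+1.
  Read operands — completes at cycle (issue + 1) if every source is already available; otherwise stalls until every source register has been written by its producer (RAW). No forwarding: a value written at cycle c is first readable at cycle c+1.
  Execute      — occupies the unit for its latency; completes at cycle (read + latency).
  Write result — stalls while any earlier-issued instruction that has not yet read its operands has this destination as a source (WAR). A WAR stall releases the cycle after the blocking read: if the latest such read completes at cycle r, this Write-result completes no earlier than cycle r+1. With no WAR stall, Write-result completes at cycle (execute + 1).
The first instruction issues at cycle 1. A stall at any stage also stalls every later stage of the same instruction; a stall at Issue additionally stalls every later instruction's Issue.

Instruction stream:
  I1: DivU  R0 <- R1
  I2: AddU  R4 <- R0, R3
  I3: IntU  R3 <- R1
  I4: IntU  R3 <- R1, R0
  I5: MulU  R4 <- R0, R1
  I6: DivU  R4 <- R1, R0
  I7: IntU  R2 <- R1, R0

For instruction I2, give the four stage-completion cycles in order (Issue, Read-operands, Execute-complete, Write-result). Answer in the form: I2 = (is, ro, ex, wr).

I1  is:1  ro:2  ex:9  wr:10
I2  is:2  ro:11  ex:13  wr:14  — RAW R0: wait I1 write@10
I3  is:3  ro:4  ex:5  wr:12  — WAR R3: wait I2 read@11
I4  is:13  ro:14  ex:15  wr:16  — struct: IntU busy until I3 writes@12
I5  is:15  ro:16  ex:19  wr:20  — WAW R4: wait I2 write@14
I6  is:21  ro:22  ex:29  wr:30  — WAW R4: wait I5 write@20
I7  is:22  ro:23  ex:24  wr:25

I2 = (2, 11, 13, 14)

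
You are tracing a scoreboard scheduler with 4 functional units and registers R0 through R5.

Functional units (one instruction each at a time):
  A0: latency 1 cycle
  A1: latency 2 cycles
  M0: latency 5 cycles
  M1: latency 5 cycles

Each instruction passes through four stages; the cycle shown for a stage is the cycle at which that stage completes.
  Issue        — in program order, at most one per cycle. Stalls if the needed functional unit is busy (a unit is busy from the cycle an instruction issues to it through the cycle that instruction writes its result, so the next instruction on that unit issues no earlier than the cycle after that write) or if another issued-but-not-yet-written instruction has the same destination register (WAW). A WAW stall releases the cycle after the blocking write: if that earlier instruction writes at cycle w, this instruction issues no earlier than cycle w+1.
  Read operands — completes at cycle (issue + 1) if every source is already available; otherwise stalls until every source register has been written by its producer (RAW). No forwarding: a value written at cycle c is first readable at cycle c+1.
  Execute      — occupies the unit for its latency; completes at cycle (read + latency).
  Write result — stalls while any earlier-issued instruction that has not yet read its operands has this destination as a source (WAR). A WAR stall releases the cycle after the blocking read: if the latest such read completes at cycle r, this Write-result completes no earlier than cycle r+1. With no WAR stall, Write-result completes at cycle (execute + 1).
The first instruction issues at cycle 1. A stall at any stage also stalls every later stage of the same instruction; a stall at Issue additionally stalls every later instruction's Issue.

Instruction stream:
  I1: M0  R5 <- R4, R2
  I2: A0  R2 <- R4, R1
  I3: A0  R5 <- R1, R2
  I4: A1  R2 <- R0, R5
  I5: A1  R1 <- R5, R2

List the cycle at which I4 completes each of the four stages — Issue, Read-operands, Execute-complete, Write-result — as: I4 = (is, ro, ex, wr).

I4 = (10, 13, 15, 16)

I1  is:1  ro:2  ex:7  wr:8
I2  is:2  ro:3  ex:4  wr:5
I3  is:9  ro:10  ex:11  wr:12  — WAW R5: wait I1 write@8
I4  is:10  ro:13  ex:15  wr:16  — RAW R5: wait I3 write@12
I5  is:17  ro:18  ex:20  wr:21  — struct: A1 busy until I4 writes@16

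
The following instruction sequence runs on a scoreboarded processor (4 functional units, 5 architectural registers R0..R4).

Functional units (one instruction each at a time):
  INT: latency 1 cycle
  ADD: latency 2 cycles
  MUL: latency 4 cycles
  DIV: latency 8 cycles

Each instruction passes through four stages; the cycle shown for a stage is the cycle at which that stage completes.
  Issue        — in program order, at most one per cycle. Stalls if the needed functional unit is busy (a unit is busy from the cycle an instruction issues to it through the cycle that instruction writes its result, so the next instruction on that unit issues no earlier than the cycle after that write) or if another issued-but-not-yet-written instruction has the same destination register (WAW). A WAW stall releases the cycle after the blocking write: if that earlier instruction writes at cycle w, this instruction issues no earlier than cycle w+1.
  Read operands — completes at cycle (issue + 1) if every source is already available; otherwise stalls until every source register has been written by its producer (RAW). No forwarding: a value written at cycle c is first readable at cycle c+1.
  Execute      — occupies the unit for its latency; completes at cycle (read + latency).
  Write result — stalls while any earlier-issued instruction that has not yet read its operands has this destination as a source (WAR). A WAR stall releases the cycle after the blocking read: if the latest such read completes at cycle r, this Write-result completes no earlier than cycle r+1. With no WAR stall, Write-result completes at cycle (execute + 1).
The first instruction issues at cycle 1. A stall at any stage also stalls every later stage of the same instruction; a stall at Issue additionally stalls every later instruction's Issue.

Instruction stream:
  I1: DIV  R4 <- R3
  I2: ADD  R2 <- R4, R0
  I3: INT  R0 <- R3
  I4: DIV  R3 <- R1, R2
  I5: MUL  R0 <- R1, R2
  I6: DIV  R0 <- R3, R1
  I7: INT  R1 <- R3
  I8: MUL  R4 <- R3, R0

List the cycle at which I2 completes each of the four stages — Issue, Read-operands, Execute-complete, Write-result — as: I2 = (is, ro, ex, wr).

I1: IS=1 RO=2 EX=10 WR=11
I2: IS=2 RO=12 EX=14 WR=15  [RAW R4: wait I1 write@11]
I3: IS=3 RO=4 EX=5 WR=13  [WAR R0: wait I2 read@12]
I4: IS=12 RO=16 EX=24 WR=25  [struct: DIV busy until I1 writes@11; RAW R2: wait I2 write@15]
I5: IS=14 RO=16 EX=20 WR=21  [WAW R0: wait I3 write@13; RAW R2: wait I2 write@15]
I6: IS=26 RO=27 EX=35 WR=36  [struct: DIV busy until I4 writes@25]
I7: IS=27 RO=28 EX=29 WR=30
I8: IS=28 RO=37 EX=41 WR=42  [RAW R0: wait I6 write@36]

I2 = (2, 12, 14, 15)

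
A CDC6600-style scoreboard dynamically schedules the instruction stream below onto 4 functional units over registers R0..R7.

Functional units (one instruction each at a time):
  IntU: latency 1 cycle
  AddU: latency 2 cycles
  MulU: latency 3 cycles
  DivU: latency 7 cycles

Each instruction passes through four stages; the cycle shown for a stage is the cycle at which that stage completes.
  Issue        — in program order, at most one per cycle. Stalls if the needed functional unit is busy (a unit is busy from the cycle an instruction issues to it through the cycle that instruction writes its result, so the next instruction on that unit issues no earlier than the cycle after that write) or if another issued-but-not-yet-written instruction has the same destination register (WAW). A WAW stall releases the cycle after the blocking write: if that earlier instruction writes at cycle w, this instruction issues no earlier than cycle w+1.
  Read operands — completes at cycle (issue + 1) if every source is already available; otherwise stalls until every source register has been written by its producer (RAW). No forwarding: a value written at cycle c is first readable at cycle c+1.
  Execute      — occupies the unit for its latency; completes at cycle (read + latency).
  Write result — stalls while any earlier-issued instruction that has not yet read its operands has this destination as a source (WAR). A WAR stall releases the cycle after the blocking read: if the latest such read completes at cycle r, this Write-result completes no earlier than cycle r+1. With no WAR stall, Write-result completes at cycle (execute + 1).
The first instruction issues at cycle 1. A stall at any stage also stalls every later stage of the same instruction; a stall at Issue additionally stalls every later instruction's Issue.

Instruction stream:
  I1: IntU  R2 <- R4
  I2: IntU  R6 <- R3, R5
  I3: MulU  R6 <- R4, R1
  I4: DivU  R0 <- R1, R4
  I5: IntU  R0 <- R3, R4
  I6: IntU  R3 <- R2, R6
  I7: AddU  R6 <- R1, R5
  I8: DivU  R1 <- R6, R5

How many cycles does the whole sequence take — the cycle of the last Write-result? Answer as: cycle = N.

c1: issue I1 (IntU)
c2: I1 read-ops
c3: I1 finished on IntU
c4: I1→R2
c5: issue I2 (IntU)
c6: I2 read-ops
c7: I2 finished on IntU
c8: I2→R6
c9: issue I3 (MulU)
c10: I3 read-ops; issue I4 (DivU)
c11: I4 read-ops
c13: I3 finished on MulU
c14: I3→R6
c18: I4 finished on DivU
c19: I4→R0
c20: issue I5 (IntU)
c21: I5 read-ops
c22: I5 finished on IntU
c23: I5→R0
c24: issue I6 (IntU)
c25: I6 read-ops; issue I7 (AddU)
c26: I6 finished on IntU; I7 read-ops; issue I8 (DivU)
c27: I6→R3
c28: I7 finished on AddU
c29: I7→R6
c30: I8 read-ops
c37: I8 finished on DivU
c38: I8→R1

cycle = 38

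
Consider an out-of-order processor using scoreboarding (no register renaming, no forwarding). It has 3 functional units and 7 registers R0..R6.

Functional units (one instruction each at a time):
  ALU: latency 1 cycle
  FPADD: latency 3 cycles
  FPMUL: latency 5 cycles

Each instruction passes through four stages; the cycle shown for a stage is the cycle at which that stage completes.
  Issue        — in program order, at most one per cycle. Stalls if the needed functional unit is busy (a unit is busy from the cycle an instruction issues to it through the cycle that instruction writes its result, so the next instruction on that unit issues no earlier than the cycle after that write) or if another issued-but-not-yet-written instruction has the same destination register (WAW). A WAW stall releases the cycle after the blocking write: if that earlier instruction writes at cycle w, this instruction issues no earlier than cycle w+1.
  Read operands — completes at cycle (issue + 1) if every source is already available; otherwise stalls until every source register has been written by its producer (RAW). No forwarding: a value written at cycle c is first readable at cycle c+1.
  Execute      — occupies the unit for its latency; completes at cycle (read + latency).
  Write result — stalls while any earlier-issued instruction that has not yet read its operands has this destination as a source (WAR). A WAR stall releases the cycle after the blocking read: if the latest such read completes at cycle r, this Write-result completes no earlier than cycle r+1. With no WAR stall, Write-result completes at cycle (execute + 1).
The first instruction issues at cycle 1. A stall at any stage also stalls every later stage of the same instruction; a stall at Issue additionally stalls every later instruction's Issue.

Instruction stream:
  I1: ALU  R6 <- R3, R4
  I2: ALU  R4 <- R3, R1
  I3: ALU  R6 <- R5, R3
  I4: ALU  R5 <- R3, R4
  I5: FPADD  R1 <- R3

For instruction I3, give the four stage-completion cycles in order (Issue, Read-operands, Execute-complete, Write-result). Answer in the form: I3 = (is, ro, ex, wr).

I3 = (9, 10, 11, 12)

t=1  issue I1 (ALU)
t=2  I1 read-ops
t=3  I1 finished on ALU
t=4  I1→R6
t=5  issue I2 (ALU)
t=6  I2 read-ops
t=7  I2 finished on ALU
t=8  I2→R4
t=9  issue I3 (ALU)
t=10  I3 read-ops
t=11  I3 finished on ALU
t=12  I3→R6
t=13  issue I4 (ALU)
t=14  I4 read-ops, issue I5 (FPADD)
t=15  I4 finished on ALU, I5 read-ops
t=16  I4→R5
t=18  I5 finished on FPADD
t=19  I5→R1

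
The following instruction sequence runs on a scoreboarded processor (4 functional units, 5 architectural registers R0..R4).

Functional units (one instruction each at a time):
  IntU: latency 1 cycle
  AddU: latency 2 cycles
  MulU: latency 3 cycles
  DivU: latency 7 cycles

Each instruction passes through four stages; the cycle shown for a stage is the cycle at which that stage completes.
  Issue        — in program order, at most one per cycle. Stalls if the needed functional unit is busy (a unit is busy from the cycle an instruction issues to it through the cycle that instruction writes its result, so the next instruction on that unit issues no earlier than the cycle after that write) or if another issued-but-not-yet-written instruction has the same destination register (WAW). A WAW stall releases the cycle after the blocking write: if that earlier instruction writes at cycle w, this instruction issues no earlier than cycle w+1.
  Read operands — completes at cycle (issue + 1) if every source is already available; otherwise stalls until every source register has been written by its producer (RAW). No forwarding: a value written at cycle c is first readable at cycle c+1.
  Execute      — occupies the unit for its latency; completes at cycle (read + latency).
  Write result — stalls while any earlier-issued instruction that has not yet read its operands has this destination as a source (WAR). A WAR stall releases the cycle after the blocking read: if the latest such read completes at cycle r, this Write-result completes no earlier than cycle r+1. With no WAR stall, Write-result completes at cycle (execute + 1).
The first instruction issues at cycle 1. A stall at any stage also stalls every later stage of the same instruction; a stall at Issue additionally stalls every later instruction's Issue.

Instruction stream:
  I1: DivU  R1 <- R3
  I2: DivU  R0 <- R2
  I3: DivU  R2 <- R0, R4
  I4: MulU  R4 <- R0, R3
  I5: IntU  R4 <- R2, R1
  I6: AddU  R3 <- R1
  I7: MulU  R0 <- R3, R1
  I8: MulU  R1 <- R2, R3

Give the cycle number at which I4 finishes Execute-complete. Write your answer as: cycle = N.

cycle = 26

  I1 | 1 | 2 | 9 | 10
  I2 | 11 | 12 | 19 | 20   struct: DivU busy until I1 writes@10
  I3 | 21 | 22 | 29 | 30   struct: DivU busy until I2 writes@20
  I4 | 22 | 23 | 26 | 27
  I5 | 28 | 31 | 32 | 33   WAW R4: wait I4 write@27 · RAW R2: wait I3 write@30
  I6 | 29 | 30 | 32 | 33
  I7 | 30 | 34 | 37 | 38   RAW R3: wait I6 write@33
  I8 | 39 | 40 | 43 | 44   struct: MulU busy until I7 writes@38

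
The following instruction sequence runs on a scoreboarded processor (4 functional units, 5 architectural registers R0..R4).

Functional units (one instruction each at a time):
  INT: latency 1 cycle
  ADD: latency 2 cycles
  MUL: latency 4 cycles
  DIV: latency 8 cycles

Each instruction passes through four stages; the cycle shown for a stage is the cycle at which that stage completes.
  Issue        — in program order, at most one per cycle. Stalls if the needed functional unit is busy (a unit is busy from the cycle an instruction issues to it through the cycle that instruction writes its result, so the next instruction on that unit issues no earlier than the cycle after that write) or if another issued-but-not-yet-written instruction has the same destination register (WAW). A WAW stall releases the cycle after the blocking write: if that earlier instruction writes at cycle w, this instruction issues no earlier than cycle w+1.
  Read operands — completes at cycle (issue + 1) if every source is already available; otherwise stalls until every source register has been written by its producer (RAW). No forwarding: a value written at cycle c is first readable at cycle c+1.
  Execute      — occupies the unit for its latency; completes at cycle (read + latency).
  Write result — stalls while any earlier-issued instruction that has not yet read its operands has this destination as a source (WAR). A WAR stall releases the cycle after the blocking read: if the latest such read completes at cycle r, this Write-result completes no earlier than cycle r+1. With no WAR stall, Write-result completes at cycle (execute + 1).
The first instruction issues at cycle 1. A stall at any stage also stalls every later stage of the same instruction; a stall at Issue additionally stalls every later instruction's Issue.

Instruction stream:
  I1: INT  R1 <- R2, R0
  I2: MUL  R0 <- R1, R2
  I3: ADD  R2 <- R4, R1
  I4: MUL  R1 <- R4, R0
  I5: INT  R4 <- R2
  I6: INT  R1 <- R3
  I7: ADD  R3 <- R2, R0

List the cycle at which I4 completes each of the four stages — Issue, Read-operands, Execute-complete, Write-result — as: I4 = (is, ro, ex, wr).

I4 = (11, 12, 16, 17)

  I1 | 1 | 2 | 3 | 4
  I2 | 2 | 5 | 9 | 10   RAW R1: wait I1 write@4
  I3 | 3 | 5 | 7 | 8   RAW R1: wait I1 write@4
  I4 | 11 | 12 | 16 | 17   struct: MUL busy until I2 writes@10
  I5 | 12 | 13 | 14 | 15
  I6 | 18 | 19 | 20 | 21   WAW R1: wait I4 write@17
  I7 | 19 | 20 | 22 | 23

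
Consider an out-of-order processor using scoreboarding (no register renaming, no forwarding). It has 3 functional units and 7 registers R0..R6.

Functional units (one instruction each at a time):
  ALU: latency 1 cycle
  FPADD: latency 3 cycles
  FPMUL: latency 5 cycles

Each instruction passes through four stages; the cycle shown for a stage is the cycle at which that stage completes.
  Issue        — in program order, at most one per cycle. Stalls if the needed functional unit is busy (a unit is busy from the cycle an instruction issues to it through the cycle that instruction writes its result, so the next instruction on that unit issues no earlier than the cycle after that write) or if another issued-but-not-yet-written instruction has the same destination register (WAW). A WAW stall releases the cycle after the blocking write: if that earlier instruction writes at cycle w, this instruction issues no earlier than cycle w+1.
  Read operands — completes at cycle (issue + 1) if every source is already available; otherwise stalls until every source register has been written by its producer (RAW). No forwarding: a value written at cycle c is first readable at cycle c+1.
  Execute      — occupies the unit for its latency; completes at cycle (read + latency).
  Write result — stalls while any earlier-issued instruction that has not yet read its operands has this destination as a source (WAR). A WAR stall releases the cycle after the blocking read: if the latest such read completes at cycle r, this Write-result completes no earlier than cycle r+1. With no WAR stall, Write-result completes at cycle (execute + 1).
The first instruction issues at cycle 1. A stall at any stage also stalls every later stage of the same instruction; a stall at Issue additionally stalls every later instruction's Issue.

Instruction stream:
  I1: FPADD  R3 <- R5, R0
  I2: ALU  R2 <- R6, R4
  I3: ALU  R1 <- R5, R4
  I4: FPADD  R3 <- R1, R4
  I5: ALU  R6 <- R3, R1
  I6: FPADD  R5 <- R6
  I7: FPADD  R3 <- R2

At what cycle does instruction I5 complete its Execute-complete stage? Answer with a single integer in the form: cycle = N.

cycle = 16

t=1  issue I1 (FPADD)
t=2  I1 read-ops, issue I2 (ALU)
t=3  I2 read-ops
t=4  I2 finished on ALU
t=5  I1 finished on FPADD, I2→R2
t=6  I1→R3, issue I3 (ALU)
t=7  I3 read-ops, issue I4 (FPADD)
t=8  I3 finished on ALU
t=9  I3→R1
t=10  I4 read-ops, issue I5 (ALU)
t=13  I4 finished on FPADD
t=14  I4→R3
t=15  I5 read-ops, issue I6 (FPADD)
t=16  I5 finished on ALU
t=17  I5→R6
t=18  I6 read-ops
t=21  I6 finished on FPADD
t=22  I6→R5
t=23  issue I7 (FPADD)
t=24  I7 read-ops
t=27  I7 finished on FPADD
t=28  I7→R3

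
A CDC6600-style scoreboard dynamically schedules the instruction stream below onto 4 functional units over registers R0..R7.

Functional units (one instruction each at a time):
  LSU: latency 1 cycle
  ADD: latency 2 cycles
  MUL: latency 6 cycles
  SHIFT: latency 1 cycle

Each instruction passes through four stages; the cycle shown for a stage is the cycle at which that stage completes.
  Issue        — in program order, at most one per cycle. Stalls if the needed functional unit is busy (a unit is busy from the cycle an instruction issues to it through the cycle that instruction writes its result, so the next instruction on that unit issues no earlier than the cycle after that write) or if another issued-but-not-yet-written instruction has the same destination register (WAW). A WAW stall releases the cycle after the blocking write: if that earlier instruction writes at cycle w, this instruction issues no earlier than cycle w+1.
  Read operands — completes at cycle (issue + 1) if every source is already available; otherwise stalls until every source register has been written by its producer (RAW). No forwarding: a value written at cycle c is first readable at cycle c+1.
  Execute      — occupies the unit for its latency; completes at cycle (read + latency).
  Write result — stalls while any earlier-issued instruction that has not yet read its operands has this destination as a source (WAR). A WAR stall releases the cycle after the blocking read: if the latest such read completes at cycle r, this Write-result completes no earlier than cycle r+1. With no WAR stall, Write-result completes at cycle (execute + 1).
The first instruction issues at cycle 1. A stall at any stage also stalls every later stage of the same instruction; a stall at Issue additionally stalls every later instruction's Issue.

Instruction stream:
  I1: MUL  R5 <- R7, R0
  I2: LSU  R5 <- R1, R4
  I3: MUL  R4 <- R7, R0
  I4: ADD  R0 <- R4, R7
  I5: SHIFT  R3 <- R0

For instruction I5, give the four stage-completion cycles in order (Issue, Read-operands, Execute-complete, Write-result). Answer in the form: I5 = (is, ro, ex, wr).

I5 = (13, 24, 25, 26)

I1: IS=1 RO=2 EX=8 WR=9
I2: IS=10 RO=11 EX=12 WR=13  [WAW R5: wait I1 write@9]
I3: IS=11 RO=12 EX=18 WR=19
I4: IS=12 RO=20 EX=22 WR=23  [RAW R4: wait I3 write@19]
I5: IS=13 RO=24 EX=25 WR=26  [RAW R0: wait I4 write@23]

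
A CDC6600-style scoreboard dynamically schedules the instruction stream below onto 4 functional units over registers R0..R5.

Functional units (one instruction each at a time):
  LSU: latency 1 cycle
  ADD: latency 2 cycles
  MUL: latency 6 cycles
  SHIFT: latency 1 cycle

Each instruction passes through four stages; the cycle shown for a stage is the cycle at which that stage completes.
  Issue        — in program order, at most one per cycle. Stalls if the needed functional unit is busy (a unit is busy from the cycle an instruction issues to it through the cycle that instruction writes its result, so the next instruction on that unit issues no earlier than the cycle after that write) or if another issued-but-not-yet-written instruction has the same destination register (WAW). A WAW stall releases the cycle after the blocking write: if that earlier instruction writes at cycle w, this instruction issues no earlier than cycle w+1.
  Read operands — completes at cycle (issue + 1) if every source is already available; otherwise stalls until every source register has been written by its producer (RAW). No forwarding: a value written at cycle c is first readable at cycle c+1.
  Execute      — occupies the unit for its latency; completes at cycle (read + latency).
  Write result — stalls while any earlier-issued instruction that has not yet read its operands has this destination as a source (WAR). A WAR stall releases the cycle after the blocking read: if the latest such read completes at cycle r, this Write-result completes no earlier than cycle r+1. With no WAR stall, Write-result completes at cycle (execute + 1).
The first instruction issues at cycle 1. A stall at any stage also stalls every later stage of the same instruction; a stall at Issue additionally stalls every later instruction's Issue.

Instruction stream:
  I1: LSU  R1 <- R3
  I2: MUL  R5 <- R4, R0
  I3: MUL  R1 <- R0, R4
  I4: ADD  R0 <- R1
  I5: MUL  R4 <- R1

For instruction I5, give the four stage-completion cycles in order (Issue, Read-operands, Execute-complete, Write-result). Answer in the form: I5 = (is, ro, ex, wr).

I5 = (20, 21, 27, 28)

t=1  I1→LSU
t=2  I1 RO | I2→MUL
t=3  I1 EX | I2 RO
t=4  I1 WR R1
t=9  I2 EX
t=10  I2 WR R5
t=11  I3→MUL
t=12  I3 RO | I4→ADD
t=18  I3 EX
t=19  I3 WR R1
t=20  I4 RO | I5→MUL
t=21  I5 RO
t=22  I4 EX
t=23  I4 WR R0
t=27  I5 EX
t=28  I5 WR R4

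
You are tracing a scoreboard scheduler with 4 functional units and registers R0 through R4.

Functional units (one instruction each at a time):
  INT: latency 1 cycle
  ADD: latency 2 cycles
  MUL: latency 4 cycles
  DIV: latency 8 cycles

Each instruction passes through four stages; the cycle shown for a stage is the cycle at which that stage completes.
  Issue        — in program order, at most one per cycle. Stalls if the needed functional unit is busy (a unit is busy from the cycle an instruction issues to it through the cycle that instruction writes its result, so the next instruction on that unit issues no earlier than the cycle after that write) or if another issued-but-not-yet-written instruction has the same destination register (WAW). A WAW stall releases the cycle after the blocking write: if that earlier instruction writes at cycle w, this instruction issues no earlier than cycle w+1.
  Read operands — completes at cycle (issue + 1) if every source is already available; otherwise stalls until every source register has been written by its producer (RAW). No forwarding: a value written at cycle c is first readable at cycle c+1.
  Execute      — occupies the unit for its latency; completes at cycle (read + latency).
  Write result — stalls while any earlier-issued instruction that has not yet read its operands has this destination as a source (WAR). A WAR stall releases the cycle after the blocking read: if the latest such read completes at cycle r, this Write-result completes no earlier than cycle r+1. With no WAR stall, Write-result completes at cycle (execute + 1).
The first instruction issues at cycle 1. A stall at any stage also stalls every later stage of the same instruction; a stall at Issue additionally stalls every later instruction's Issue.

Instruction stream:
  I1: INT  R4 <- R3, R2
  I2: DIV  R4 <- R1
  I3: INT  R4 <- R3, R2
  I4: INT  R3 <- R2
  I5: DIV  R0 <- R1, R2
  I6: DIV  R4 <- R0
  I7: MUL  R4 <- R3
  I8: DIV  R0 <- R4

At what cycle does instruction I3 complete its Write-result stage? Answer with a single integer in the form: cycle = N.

cycle = 19

cycle 1: I1 dispatched to INT
cycle 2: I1 operands ready
cycle 3: I1 complete
cycle 4: R4←I1
cycle 5: I2 dispatched to DIV
cycle 6: I2 operands ready
cycle 14: I2 complete
cycle 15: R4←I2
cycle 16: I3 dispatched to INT
cycle 17: I3 operands ready
cycle 18: I3 complete
cycle 19: R4←I3
cycle 20: I4 dispatched to INT
cycle 21: I4 operands ready · I5 dispatched to DIV
cycle 22: I4 complete · I5 operands ready
cycle 23: R3←I4
cycle 30: I5 complete
cycle 31: R0←I5
cycle 32: I6 dispatched to DIV
cycle 33: I6 operands ready
cycle 41: I6 complete
cycle 42: R4←I6
cycle 43: I7 dispatched to MUL
cycle 44: I7 operands ready · I8 dispatched to DIV
cycle 48: I7 complete
cycle 49: R4←I7
cycle 50: I8 operands ready
cycle 58: I8 complete
cycle 59: R0←I8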